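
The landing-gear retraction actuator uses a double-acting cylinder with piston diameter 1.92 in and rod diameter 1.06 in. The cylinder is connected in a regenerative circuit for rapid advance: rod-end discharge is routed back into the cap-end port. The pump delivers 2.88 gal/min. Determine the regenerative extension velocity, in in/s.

In regeneration the rod-end outflow joins the pump flow into the cap end, so the net volume the pump must supply per unit advance equals the rod cross-section area.
Rod cross-section A_rod = π/4 × (1.06 in)² = 0.8825 in^2
v = Q_pump / A_rod

v ≈ 12.6 in/s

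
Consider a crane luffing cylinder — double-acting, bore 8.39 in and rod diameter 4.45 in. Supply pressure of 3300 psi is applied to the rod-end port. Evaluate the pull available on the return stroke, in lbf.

Rod-side annular area A_ann = π/4 × (8.39² − 4.45²) = 39.73 in^2
On retraction the pressure acts on the annular area (bore minus rod).
F = P × A_ann

F ≈ 1.31e5 lbf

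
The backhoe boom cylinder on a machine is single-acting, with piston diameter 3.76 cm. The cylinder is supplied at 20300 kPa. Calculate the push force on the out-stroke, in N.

Cap-side area A_cap = π/4 × (3.76 cm)² = 11.10 cm^2
F = P × A_cap = 20300 kPa × A_cap

F ≈ 22500 N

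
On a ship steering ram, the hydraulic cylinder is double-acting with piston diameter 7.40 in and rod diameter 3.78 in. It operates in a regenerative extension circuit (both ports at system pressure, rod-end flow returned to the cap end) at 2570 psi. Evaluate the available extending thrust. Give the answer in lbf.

With equal pressure on both faces, forces on the annular region cancel; the net push is pressure × rod cross-section.
Rod cross-section A_rod = π/4 × (3.78 in)² = 11.22 in^2
F = P × A_rod

F ≈ 28800 lbf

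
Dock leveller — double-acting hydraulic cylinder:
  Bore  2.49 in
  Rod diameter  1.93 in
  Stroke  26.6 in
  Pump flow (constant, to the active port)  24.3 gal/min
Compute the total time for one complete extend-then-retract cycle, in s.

t ≈ 1.94 s

Cap-side area A_cap = π/4 × (2.49 in)² = 4.870 in^2
Rod-side annular area A_ann = π/4 × (2.49² − 1.93²) = 1.944 in^2
t_ext = A_cap·L/Q = 1.385 s
t_ret = A_ann·L/Q = 0.5527 s
t_cycle = t_ext + t_ret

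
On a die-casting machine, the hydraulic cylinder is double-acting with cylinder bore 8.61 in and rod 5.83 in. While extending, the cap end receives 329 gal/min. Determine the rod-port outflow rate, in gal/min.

Q_out ≈ 178 gal/min

Cap-side area A_cap = π/4 × (8.61 in)² = 58.22 in^2
Rod-side annular area A_ann = π/4 × (8.61² − 5.83²) = 31.53 in^2
Piston speed v = Q_in/A_cap; rod-end outflow Q_out = v × A_ann = Q_in × A_ann/A_cap.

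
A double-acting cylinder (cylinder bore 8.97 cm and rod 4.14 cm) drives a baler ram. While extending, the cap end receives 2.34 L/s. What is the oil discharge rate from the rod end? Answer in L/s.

Q_out ≈ 1.84 L/s

Cap-side area A_cap = π/4 × (8.97 cm)² = 63.19 cm^2
Rod-side annular area A_ann = π/4 × (8.97² − 4.14²) = 49.73 cm^2
Piston speed v = Q_in/A_cap; rod-end outflow Q_out = v × A_ann = Q_in × A_ann/A_cap.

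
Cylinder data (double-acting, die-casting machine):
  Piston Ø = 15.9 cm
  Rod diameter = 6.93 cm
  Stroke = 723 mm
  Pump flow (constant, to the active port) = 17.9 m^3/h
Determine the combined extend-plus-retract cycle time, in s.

t ≈ 5.23 s

Cap-side area A_cap = π/4 × (15.9 cm)² = 198.6 cm^2
Rod-side annular area A_ann = π/4 × (15.9² − 6.93²) = 160.8 cm^2
t_ext = A_cap·L/Q = 2.887 s
t_ret = A_ann·L/Q = 2.339 s
t_cycle = t_ext + t_ret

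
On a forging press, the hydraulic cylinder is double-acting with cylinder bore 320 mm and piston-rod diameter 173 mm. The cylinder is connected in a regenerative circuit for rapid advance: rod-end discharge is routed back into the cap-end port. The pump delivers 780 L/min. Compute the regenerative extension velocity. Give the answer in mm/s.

v ≈ 553 mm/s

In regeneration the rod-end outflow joins the pump flow into the cap end, so the net volume the pump must supply per unit advance equals the rod cross-section area.
Rod cross-section A_rod = π/4 × (173 mm)² = 23510 mm^2
v = Q_pump / A_rod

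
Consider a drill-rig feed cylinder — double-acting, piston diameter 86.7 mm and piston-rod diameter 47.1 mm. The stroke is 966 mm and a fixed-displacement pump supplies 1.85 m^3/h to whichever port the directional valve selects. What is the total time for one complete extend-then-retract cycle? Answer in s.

t ≈ 18.9 s

Cap-side area A_cap = π/4 × (86.7 mm)² = 5904 mm^2
Rod-side annular area A_ann = π/4 × (86.7² − 47.1²) = 4161 mm^2
t_ext = A_cap·L/Q = 11.10 s
t_ret = A_ann·L/Q = 7.823 s
t_cycle = t_ext + t_ret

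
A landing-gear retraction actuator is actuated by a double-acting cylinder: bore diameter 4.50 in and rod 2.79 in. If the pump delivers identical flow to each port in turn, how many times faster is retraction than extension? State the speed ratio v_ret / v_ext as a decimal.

v_ret/v_ext ≈ 1.62

Cap-side area A_cap = π/4 × (4.50 in)² = 15.90 in^2
Rod-side annular area A_ann = π/4 × (4.50² − 2.79²) = 9.791 in^2
For equal Q, v ∝ 1/A, so v_ret/v_ext = A_cap/A_ann.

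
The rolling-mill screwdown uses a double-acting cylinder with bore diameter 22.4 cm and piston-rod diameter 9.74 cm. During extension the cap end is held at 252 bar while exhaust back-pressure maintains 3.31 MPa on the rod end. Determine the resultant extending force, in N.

Cap-side area A_cap = π/4 × (22.4 cm)² = 394.1 cm^2
Rod-side annular area A_ann = π/4 × (22.4² − 9.74²) = 319.6 cm^2
Net thrust = P_cap·A_cap − P_rod·A_ann = 9.931e5 N − 1.058e5 N

F ≈ 8.87e5 N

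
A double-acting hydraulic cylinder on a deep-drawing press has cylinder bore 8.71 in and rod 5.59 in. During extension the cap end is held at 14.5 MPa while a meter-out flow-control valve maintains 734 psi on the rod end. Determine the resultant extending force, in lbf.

Cap-side area A_cap = π/4 × (8.71 in)² = 59.58 in^2
Rod-side annular area A_ann = π/4 × (8.71² − 5.59²) = 35.04 in^2
Net thrust = P_cap·A_cap − P_rod·A_ann = 1.253e5 lbf − 25720 lbf

F ≈ 99600 lbf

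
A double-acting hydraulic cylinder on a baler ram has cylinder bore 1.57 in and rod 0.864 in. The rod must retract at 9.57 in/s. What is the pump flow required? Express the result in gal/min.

Q ≈ 3.35 gal/min

Rod-side annular area A_ann = π/4 × (1.57² − 0.864²) = 1.350 in^2
Q = A × v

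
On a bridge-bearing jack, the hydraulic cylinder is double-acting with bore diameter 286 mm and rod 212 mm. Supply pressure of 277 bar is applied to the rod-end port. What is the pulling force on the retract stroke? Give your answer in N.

Rod-side annular area A_ann = π/4 × (286² − 212²) = 28940 mm^2
On retraction the pressure acts on the annular area (bore minus rod).
F = P × A_ann

F ≈ 8.02e5 N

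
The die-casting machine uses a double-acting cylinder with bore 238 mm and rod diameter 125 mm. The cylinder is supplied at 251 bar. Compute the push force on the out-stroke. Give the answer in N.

F ≈ 1.12e6 N

Cap-side area A_cap = π/4 × (238 mm)² = 44490 mm^2
F = P × A_cap = 251 bar × A_cap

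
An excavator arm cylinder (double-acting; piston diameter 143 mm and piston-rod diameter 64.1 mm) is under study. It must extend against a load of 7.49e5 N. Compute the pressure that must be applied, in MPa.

P ≈ 46.6 MPa

Cap-side area A_cap = π/4 × (143 mm)² = 16060 mm^2
P = F / A = 7.49e5 N / A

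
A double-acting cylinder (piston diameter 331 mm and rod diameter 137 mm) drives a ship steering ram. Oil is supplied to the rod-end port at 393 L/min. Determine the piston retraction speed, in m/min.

v ≈ 5.51 m/min

Rod-side annular area A_ann = π/4 × (331² − 137²) = 71310 mm^2
Flow into the rod-end port fills the annular volume.
v = Q / A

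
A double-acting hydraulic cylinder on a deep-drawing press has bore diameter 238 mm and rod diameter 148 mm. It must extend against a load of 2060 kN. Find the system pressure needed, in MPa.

Cap-side area A_cap = π/4 × (238 mm)² = 44490 mm^2
P = F / A = 2060 kN / A

P ≈ 46.3 MPa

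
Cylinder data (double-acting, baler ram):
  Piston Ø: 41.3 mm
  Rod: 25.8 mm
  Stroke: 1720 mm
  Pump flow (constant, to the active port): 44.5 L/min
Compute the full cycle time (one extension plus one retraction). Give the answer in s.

Cap-side area A_cap = π/4 × (41.3 mm)² = 1340 mm^2
Rod-side annular area A_ann = π/4 × (41.3² − 25.8²) = 816.9 mm^2
t_ext = A_cap·L/Q = 3.107 s
t_ret = A_ann·L/Q = 1.894 s
t_cycle = t_ext + t_ret

t ≈ 5.00 s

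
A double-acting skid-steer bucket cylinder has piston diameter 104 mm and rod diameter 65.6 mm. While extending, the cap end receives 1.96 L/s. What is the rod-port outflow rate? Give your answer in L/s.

Cap-side area A_cap = π/4 × (104 mm)² = 8495 mm^2
Rod-side annular area A_ann = π/4 × (104² − 65.6²) = 5115 mm^2
Piston speed v = Q_in/A_cap; rod-end outflow Q_out = v × A_ann = Q_in × A_ann/A_cap.

Q_out ≈ 1.18 L/s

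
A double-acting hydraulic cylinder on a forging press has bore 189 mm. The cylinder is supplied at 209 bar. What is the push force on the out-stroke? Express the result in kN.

F ≈ 586 kN

Cap-side area A_cap = π/4 × (189 mm)² = 28060 mm^2
F = P × A_cap = 209 bar × A_cap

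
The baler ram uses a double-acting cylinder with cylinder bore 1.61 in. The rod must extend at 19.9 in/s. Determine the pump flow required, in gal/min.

Q ≈ 10.5 gal/min

Cap-side area A_cap = π/4 × (1.61 in)² = 2.036 in^2
Q = A × v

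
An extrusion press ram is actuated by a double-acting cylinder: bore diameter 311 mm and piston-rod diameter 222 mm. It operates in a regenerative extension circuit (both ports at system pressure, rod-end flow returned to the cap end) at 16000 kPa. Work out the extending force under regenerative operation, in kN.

With equal pressure on both faces, forces on the annular region cancel; the net push is pressure × rod cross-section.
Rod cross-section A_rod = π/4 × (222 mm)² = 38710 mm^2
F = P × A_rod

F ≈ 619 kN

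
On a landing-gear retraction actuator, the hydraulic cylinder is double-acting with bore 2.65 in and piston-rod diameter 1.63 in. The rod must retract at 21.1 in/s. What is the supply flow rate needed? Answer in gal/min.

Q ≈ 18.8 gal/min

Rod-side annular area A_ann = π/4 × (2.65² − 1.63²) = 3.429 in^2
Q = A × v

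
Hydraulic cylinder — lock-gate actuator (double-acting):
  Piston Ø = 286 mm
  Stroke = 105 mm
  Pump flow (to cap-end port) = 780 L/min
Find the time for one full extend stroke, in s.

t ≈ 0.519 s

Cap-side area A_cap = π/4 × (286 mm)² = 64240 mm^2
Swept volume V = A × L; t = V / Q = A·L / Q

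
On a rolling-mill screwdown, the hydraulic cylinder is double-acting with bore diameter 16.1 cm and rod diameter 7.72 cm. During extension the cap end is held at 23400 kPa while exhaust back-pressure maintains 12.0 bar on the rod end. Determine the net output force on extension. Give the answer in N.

Cap-side area A_cap = π/4 × (16.1 cm)² = 203.6 cm^2
Rod-side annular area A_ann = π/4 × (16.1² − 7.72²) = 156.8 cm^2
Net thrust = P_cap·A_cap − P_rod·A_ann = 4.764e5 N − 18810 N

F ≈ 4.58e5 N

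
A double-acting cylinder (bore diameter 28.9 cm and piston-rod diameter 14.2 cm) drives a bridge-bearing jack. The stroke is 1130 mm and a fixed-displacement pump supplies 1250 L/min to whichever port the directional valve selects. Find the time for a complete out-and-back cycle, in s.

Cap-side area A_cap = π/4 × (28.9 cm)² = 656.0 cm^2
Rod-side annular area A_ann = π/4 × (28.9² − 14.2²) = 497.6 cm^2
t_ext = A_cap·L/Q = 3.558 s
t_ret = A_ann·L/Q = 2.699 s
t_cycle = t_ext + t_ret

t ≈ 6.26 s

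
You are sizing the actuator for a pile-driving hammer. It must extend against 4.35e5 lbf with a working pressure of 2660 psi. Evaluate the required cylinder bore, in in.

Extension force acts on the full piston face: F = P × (π/4)D².
D = √(4F / (πP)) = √(4 × 4.35e5 lbf / (π × 2660 psi))

D ≈ 14.4 in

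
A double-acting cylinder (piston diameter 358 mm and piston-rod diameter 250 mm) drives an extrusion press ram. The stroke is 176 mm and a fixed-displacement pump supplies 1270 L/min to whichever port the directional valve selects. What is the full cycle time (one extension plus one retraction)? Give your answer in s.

Cap-side area A_cap = π/4 × (358 mm)² = 1.007e5 mm^2
Rod-side annular area A_ann = π/4 × (358² − 250²) = 51570 mm^2
t_ext = A_cap·L/Q = 0.8370 s
t_ret = A_ann·L/Q = 0.4288 s
t_cycle = t_ext + t_ret

t ≈ 1.27 s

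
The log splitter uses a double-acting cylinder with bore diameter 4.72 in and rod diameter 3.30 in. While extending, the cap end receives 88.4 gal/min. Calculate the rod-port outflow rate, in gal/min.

Q_out ≈ 45.2 gal/min

Cap-side area A_cap = π/4 × (4.72 in)² = 17.50 in^2
Rod-side annular area A_ann = π/4 × (4.72² − 3.30²) = 8.944 in^2
Piston speed v = Q_in/A_cap; rod-end outflow Q_out = v × A_ann = Q_in × A_ann/A_cap.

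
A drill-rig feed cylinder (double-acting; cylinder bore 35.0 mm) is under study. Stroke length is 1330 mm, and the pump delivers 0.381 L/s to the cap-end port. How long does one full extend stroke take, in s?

Cap-side area A_cap = π/4 × (35.0 mm)² = 962.1 mm^2
Swept volume V = A × L; t = V / Q = A·L / Q

t ≈ 3.36 s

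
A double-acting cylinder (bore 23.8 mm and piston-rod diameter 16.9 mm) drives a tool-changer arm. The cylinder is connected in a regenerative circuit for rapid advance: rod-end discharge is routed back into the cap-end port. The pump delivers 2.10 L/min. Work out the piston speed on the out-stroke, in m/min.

v ≈ 9.36 m/min

In regeneration the rod-end outflow joins the pump flow into the cap end, so the net volume the pump must supply per unit advance equals the rod cross-section area.
Rod cross-section A_rod = π/4 × (16.9 mm)² = 224.3 mm^2
v = Q_pump / A_rod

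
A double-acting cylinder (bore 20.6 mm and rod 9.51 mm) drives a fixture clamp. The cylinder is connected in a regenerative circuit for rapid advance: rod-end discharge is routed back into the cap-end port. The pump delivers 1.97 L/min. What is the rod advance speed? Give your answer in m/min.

v ≈ 27.7 m/min

In regeneration the rod-end outflow joins the pump flow into the cap end, so the net volume the pump must supply per unit advance equals the rod cross-section area.
Rod cross-section A_rod = π/4 × (9.51 mm)² = 71.03 mm^2
v = Q_pump / A_rod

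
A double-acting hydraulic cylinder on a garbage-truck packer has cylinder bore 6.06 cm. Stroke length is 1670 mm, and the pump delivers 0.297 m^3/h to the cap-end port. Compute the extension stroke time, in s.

t ≈ 58.4 s

Cap-side area A_cap = π/4 × (6.06 cm)² = 28.84 cm^2
Swept volume V = A × L; t = V / Q = A·L / Q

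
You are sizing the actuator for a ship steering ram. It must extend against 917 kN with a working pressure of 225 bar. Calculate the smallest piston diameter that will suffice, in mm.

D ≈ 228 mm

Extension force acts on the full piston face: F = P × (π/4)D².
D = √(4F / (πP)) = √(4 × 917 kN / (π × 225 bar))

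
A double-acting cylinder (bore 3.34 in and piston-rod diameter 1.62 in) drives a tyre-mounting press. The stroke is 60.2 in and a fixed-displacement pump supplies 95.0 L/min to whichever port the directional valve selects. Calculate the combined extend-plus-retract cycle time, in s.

t ≈ 9.63 s

Cap-side area A_cap = π/4 × (3.34 in)² = 8.762 in^2
Rod-side annular area A_ann = π/4 × (3.34² − 1.62²) = 6.700 in^2
t_ext = A_cap·L/Q = 5.459 s
t_ret = A_ann·L/Q = 4.175 s
t_cycle = t_ext + t_ret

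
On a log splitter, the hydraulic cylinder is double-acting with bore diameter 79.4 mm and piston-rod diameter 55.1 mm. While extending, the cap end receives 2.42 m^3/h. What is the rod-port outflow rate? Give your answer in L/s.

Cap-side area A_cap = π/4 × (79.4 mm)² = 4951 mm^2
Rod-side annular area A_ann = π/4 × (79.4² − 55.1²) = 2567 mm^2
Piston speed v = Q_in/A_cap; rod-end outflow Q_out = v × A_ann = Q_in × A_ann/A_cap.

Q_out ≈ 0.348 L/s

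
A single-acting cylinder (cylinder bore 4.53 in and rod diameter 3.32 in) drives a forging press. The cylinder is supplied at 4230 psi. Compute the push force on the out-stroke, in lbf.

Cap-side area A_cap = π/4 × (4.53 in)² = 16.12 in^2
F = P × A_cap = 4230 psi × A_cap

F ≈ 68200 lbf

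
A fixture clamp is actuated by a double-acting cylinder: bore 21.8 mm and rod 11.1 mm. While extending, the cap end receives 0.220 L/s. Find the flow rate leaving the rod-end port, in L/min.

Cap-side area A_cap = π/4 × (21.8 mm)² = 373.3 mm^2
Rod-side annular area A_ann = π/4 × (21.8² − 11.1²) = 276.5 mm^2
Piston speed v = Q_in/A_cap; rod-end outflow Q_out = v × A_ann = Q_in × A_ann/A_cap.

Q_out ≈ 9.78 L/min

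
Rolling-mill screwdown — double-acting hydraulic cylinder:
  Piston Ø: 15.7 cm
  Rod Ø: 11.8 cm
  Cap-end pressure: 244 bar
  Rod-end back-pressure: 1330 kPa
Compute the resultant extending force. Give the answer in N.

Cap-side area A_cap = π/4 × (15.7 cm)² = 193.6 cm^2
Rod-side annular area A_ann = π/4 × (15.7² − 11.8²) = 84.23 cm^2
Net thrust = P_cap·A_cap − P_rod·A_ann = 4.724e5 N − 11200 N

F ≈ 4.61e5 N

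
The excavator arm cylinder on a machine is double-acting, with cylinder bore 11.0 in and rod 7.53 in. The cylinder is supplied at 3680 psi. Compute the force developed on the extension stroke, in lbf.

F ≈ 3.50e5 lbf

Cap-side area A_cap = π/4 × (11.0 in)² = 95.03 in^2
F = P × A_cap = 3680 psi × A_cap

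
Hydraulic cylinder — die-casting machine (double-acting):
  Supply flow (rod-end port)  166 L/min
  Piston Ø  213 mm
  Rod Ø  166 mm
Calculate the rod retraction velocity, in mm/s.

Rod-side annular area A_ann = π/4 × (213² − 166²) = 13990 mm^2
Flow into the rod-end port fills the annular volume.
v = Q / A

v ≈ 198 mm/s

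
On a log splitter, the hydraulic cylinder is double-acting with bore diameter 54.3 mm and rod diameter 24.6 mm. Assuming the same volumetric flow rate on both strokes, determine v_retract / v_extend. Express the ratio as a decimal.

Cap-side area A_cap = π/4 × (54.3 mm)² = 2316 mm^2
Rod-side annular area A_ann = π/4 × (54.3² − 24.6²) = 1840 mm^2
For equal Q, v ∝ 1/A, so v_ret/v_ext = A_cap/A_ann.

v_ret/v_ext ≈ 1.26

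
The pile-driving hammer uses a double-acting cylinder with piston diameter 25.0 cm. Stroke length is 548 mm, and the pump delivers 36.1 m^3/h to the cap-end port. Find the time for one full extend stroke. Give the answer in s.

t ≈ 2.68 s

Cap-side area A_cap = π/4 × (25.0 cm)² = 490.9 cm^2
Swept volume V = A × L; t = V / Q = A·L / Q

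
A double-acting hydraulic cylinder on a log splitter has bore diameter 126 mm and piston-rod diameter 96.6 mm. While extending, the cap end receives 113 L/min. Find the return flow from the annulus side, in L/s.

Cap-side area A_cap = π/4 × (126 mm)² = 12470 mm^2
Rod-side annular area A_ann = π/4 × (126² − 96.6²) = 5140 mm^2
Piston speed v = Q_in/A_cap; rod-end outflow Q_out = v × A_ann = Q_in × A_ann/A_cap.

Q_out ≈ 0.776 L/s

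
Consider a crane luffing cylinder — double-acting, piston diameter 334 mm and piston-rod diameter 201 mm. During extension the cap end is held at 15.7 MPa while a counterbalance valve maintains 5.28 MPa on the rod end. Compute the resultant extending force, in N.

Cap-side area A_cap = π/4 × (334 mm)² = 87620 mm^2
Rod-side annular area A_ann = π/4 × (334² − 201²) = 55890 mm^2
Net thrust = P_cap·A_cap − P_rod·A_ann = 1.376e6 N − 2.951e5 N

F ≈ 1.08e6 N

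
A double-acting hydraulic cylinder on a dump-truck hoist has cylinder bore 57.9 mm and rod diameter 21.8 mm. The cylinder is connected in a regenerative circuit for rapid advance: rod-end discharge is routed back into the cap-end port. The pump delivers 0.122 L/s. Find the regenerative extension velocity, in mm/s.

v ≈ 327 mm/s

In regeneration the rod-end outflow joins the pump flow into the cap end, so the net volume the pump must supply per unit advance equals the rod cross-section area.
Rod cross-section A_rod = π/4 × (21.8 mm)² = 373.3 mm^2
v = Q_pump / A_rod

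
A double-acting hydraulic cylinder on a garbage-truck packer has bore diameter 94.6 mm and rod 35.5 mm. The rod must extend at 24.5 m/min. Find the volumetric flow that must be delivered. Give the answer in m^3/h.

Q ≈ 10.3 m^3/h

Cap-side area A_cap = π/4 × (94.6 mm)² = 7029 mm^2
Q = A × v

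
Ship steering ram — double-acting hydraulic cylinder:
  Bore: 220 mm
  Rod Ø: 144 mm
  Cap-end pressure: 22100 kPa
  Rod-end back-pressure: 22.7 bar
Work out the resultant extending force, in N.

Cap-side area A_cap = π/4 × (220 mm)² = 38010 mm^2
Rod-side annular area A_ann = π/4 × (220² − 144²) = 21730 mm^2
Net thrust = P_cap·A_cap − P_rod·A_ann = 8.401e5 N − 49320 N

F ≈ 7.91e5 N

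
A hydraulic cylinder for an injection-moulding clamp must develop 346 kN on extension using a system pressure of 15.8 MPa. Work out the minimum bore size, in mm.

D ≈ 167 mm

Extension force acts on the full piston face: F = P × (π/4)D².
D = √(4F / (πP)) = √(4 × 346 kN / (π × 15.8 MPa))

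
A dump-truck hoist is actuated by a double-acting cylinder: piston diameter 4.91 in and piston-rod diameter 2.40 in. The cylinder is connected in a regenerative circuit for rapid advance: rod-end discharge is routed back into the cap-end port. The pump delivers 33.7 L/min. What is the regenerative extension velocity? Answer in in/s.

In regeneration the rod-end outflow joins the pump flow into the cap end, so the net volume the pump must supply per unit advance equals the rod cross-section area.
Rod cross-section A_rod = π/4 × (2.40 in)² = 4.524 in^2
v = Q_pump / A_rod

v ≈ 7.58 in/s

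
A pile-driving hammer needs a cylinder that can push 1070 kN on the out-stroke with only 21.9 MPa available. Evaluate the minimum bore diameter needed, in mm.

D ≈ 249 mm

Extension force acts on the full piston face: F = P × (π/4)D².
D = √(4F / (πP)) = √(4 × 1070 kN / (π × 21.9 MPa))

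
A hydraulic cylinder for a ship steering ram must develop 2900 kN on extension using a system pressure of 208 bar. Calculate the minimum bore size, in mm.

D ≈ 421 mm

Extension force acts on the full piston face: F = P × (π/4)D².
D = √(4F / (πP)) = √(4 × 2900 kN / (π × 208 bar))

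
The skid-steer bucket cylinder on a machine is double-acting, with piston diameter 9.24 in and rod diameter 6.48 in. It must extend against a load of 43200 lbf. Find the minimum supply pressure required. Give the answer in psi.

P ≈ 644 psi

Cap-side area A_cap = π/4 × (9.24 in)² = 67.06 in^2
P = F / A = 43200 lbf / A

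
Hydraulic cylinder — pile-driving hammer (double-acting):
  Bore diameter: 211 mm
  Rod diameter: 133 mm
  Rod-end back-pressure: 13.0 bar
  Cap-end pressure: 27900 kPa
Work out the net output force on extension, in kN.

Cap-side area A_cap = π/4 × (211 mm)² = 34970 mm^2
Rod-side annular area A_ann = π/4 × (211² − 133²) = 21070 mm^2
Net thrust = P_cap·A_cap − P_rod·A_ann = 975.6 kN − 27.40 kN

F ≈ 948 kN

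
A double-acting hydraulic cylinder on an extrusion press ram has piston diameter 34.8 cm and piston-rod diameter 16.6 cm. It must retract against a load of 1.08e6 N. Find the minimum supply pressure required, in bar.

P ≈ 147 bar

Rod-side annular area A_ann = π/4 × (34.8² − 16.6²) = 734.7 cm^2
Retraction: pressure acts on the annular area.
P = F / A = 1.08e6 N / A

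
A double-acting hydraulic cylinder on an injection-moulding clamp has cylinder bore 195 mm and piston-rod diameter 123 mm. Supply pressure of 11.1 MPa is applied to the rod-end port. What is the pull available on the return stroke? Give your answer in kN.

Rod-side annular area A_ann = π/4 × (195² − 123²) = 17980 mm^2
On retraction the pressure acts on the annular area (bore minus rod).
F = P × A_ann

F ≈ 200 kN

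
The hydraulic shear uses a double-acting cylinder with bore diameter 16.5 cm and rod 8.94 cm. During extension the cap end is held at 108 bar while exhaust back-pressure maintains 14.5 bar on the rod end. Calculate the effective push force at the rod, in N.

Cap-side area A_cap = π/4 × (16.5 cm)² = 213.8 cm^2
Rod-side annular area A_ann = π/4 × (16.5² − 8.94²) = 151.1 cm^2
Net thrust = P_cap·A_cap − P_rod·A_ann = 2.309e5 N − 21900 N

F ≈ 2.09e5 N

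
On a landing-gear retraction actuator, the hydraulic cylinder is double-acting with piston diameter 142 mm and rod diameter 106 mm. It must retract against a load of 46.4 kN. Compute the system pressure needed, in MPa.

P ≈ 6.62 MPa

Rod-side annular area A_ann = π/4 × (142² − 106²) = 7012 mm^2
Retraction: pressure acts on the annular area.
P = F / A = 46.4 kN / A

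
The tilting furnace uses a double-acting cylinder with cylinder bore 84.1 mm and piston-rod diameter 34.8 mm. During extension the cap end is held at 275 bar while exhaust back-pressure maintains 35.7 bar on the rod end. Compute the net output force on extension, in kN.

F ≈ 136 kN

Cap-side area A_cap = π/4 × (84.1 mm)² = 5555 mm^2
Rod-side annular area A_ann = π/4 × (84.1² − 34.8²) = 4604 mm^2
Net thrust = P_cap·A_cap − P_rod·A_ann = 152.8 kN − 16.44 kN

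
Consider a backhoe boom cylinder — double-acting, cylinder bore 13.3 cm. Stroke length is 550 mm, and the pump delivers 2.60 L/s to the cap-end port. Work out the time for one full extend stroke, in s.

t ≈ 2.94 s

Cap-side area A_cap = π/4 × (13.3 cm)² = 138.9 cm^2
Swept volume V = A × L; t = V / Q = A·L / Q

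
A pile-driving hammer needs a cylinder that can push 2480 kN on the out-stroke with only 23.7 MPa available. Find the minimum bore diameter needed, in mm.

D ≈ 365 mm

Extension force acts on the full piston face: F = P × (π/4)D².
D = √(4F / (πP)) = √(4 × 2480 kN / (π × 23.7 MPa))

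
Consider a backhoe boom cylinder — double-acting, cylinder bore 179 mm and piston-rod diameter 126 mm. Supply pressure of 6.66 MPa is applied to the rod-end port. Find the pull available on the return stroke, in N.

F ≈ 84600 N

Rod-side annular area A_ann = π/4 × (179² − 126²) = 12700 mm^2
On retraction the pressure acts on the annular area (bore minus rod).
F = P × A_ann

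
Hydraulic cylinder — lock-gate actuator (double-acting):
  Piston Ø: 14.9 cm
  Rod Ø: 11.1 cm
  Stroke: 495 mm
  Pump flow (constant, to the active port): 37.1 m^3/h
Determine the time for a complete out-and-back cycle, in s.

t ≈ 1.21 s

Cap-side area A_cap = π/4 × (14.9 cm)² = 174.4 cm^2
Rod-side annular area A_ann = π/4 × (14.9² − 11.1²) = 77.60 cm^2
t_ext = A_cap·L/Q = 0.8375 s
t_ret = A_ann·L/Q = 0.3727 s
t_cycle = t_ext + t_ret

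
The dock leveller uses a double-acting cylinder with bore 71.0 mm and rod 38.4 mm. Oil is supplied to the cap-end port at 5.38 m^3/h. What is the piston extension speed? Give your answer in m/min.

Cap-side area A_cap = π/4 × (71.0 mm)² = 3959 mm^2
v = Q / A

v ≈ 22.6 m/min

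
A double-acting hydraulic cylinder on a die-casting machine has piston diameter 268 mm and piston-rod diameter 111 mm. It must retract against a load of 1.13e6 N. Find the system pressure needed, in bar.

Rod-side annular area A_ann = π/4 × (268² − 111²) = 46730 mm^2
Retraction: pressure acts on the annular area.
P = F / A = 1.13e6 N / A

P ≈ 242 bar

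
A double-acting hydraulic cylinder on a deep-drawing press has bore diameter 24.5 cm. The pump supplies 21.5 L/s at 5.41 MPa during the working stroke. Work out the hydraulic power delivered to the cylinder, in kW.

Hydraulic power = P × Q

W ≈ 116 kW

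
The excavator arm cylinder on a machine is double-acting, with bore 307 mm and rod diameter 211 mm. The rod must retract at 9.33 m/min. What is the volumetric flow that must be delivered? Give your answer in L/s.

Q ≈ 6.07 L/s

Rod-side annular area A_ann = π/4 × (307² − 211²) = 39060 mm^2
Q = A × v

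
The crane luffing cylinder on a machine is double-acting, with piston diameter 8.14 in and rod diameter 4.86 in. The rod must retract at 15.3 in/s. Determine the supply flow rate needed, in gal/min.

Q ≈ 133 gal/min

Rod-side annular area A_ann = π/4 × (8.14² − 4.86²) = 33.49 in^2
Q = A × v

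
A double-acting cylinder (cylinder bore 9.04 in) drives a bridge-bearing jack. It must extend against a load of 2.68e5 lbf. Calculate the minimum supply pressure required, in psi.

P ≈ 4180 psi

Cap-side area A_cap = π/4 × (9.04 in)² = 64.18 in^2
P = F / A = 2.68e5 lbf / A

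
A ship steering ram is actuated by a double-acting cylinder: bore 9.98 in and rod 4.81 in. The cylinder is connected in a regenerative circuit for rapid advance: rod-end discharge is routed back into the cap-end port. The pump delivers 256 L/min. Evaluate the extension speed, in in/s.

In regeneration the rod-end outflow joins the pump flow into the cap end, so the net volume the pump must supply per unit advance equals the rod cross-section area.
Rod cross-section A_rod = π/4 × (4.81 in)² = 18.17 in^2
v = Q_pump / A_rod

v ≈ 14.3 in/s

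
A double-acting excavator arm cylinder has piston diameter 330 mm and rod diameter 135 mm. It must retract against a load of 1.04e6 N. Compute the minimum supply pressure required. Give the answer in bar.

P ≈ 146 bar

Rod-side annular area A_ann = π/4 × (330² − 135²) = 71220 mm^2
Retraction: pressure acts on the annular area.
P = F / A = 1.04e6 N / A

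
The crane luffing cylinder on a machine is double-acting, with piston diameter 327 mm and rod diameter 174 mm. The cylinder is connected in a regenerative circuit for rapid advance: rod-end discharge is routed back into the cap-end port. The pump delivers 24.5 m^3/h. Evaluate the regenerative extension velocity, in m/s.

v ≈ 0.286 m/s

In regeneration the rod-end outflow joins the pump flow into the cap end, so the net volume the pump must supply per unit advance equals the rod cross-section area.
Rod cross-section A_rod = π/4 × (174 mm)² = 23780 mm^2
v = Q_pump / A_rod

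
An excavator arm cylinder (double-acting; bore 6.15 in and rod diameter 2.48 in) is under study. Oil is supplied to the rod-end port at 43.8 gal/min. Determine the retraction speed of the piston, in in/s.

Rod-side annular area A_ann = π/4 × (6.15² − 2.48²) = 24.88 in^2
Flow into the rod-end port fills the annular volume.
v = Q / A

v ≈ 6.78 in/s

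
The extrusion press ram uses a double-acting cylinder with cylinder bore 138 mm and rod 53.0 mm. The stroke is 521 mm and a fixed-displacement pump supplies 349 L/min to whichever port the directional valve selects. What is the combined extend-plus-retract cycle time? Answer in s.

t ≈ 2.48 s

Cap-side area A_cap = π/4 × (138 mm)² = 14960 mm^2
Rod-side annular area A_ann = π/4 × (138² − 53.0²) = 12750 mm^2
t_ext = A_cap·L/Q = 1.340 s
t_ret = A_ann·L/Q = 1.142 s
t_cycle = t_ext + t_ret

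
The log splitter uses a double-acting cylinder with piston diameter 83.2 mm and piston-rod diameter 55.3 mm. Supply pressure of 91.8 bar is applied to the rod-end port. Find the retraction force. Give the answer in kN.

Rod-side annular area A_ann = π/4 × (83.2² − 55.3²) = 3035 mm^2
On retraction the pressure acts on the annular area (bore minus rod).
F = P × A_ann

F ≈ 27.9 kN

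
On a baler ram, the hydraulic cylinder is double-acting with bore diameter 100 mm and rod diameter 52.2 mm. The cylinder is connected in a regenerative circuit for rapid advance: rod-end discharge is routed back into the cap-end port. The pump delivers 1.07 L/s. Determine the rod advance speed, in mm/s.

In regeneration the rod-end outflow joins the pump flow into the cap end, so the net volume the pump must supply per unit advance equals the rod cross-section area.
Rod cross-section A_rod = π/4 × (52.2 mm)² = 2140 mm^2
v = Q_pump / A_rod

v ≈ 500 mm/s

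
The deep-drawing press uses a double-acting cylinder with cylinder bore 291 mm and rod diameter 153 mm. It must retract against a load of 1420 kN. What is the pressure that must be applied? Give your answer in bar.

Rod-side annular area A_ann = π/4 × (291² − 153²) = 48120 mm^2
Retraction: pressure acts on the annular area.
P = F / A = 1420 kN / A

P ≈ 295 bar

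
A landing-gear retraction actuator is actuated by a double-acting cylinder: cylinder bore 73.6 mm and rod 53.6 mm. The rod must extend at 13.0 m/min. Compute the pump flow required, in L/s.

Q ≈ 0.922 L/s

Cap-side area A_cap = π/4 × (73.6 mm)² = 4254 mm^2
Q = A × v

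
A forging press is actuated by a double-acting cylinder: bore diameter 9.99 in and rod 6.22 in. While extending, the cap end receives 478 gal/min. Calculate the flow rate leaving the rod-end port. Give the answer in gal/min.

Q_out ≈ 293 gal/min

Cap-side area A_cap = π/4 × (9.99 in)² = 78.38 in^2
Rod-side annular area A_ann = π/4 × (9.99² − 6.22²) = 48.00 in^2
Piston speed v = Q_in/A_cap; rod-end outflow Q_out = v × A_ann = Q_in × A_ann/A_cap.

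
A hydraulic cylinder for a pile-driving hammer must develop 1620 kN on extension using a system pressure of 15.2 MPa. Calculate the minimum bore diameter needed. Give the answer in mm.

D ≈ 368 mm

Extension force acts on the full piston face: F = P × (π/4)D².
D = √(4F / (πP)) = √(4 × 1620 kN / (π × 15.2 MPa))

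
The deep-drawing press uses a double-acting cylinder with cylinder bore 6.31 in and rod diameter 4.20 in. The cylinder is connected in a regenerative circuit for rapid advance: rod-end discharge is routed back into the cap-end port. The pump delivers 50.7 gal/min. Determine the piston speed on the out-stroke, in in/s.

In regeneration the rod-end outflow joins the pump flow into the cap end, so the net volume the pump must supply per unit advance equals the rod cross-section area.
Rod cross-section A_rod = π/4 × (4.20 in)² = 13.85 in^2
v = Q_pump / A_rod

v ≈ 14.1 in/s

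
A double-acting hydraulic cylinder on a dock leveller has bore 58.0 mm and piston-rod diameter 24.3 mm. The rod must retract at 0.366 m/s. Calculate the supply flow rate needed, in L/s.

Q ≈ 0.797 L/s

Rod-side annular area A_ann = π/4 × (58.0² − 24.3²) = 2178 mm^2
Q = A × v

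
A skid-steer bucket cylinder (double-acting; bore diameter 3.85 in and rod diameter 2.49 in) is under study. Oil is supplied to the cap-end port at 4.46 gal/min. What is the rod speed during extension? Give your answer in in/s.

Cap-side area A_cap = π/4 × (3.85 in)² = 11.64 in^2
v = Q / A

v ≈ 1.47 in/s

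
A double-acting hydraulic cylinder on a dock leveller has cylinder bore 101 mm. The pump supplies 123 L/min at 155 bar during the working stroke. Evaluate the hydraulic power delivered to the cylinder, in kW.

W ≈ 31.8 kW

Hydraulic power = P × Q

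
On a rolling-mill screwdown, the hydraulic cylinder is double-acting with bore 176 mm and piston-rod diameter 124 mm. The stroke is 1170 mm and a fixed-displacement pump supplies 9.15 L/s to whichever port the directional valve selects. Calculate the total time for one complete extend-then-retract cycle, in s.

t ≈ 4.68 s

Cap-side area A_cap = π/4 × (176 mm)² = 24330 mm^2
Rod-side annular area A_ann = π/4 × (176² − 124²) = 12250 mm^2
t_ext = A_cap·L/Q = 3.111 s
t_ret = A_ann·L/Q = 1.567 s
t_cycle = t_ext + t_ret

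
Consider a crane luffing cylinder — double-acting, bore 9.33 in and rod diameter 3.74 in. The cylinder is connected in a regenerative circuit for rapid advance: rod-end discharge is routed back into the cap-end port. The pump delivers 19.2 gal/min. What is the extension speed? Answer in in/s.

In regeneration the rod-end outflow joins the pump flow into the cap end, so the net volume the pump must supply per unit advance equals the rod cross-section area.
Rod cross-section A_rod = π/4 × (3.74 in)² = 10.99 in^2
v = Q_pump / A_rod

v ≈ 6.73 in/s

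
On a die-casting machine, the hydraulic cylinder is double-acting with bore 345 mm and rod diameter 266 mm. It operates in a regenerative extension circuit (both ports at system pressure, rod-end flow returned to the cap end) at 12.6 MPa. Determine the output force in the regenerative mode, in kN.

F ≈ 700 kN

With equal pressure on both faces, forces on the annular region cancel; the net push is pressure × rod cross-section.
Rod cross-section A_rod = π/4 × (266 mm)² = 55570 mm^2
F = P × A_rod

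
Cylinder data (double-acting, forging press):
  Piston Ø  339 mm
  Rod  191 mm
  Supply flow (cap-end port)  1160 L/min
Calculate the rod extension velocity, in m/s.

v ≈ 0.214 m/s

Cap-side area A_cap = π/4 × (339 mm)² = 90260 mm^2
v = Q / A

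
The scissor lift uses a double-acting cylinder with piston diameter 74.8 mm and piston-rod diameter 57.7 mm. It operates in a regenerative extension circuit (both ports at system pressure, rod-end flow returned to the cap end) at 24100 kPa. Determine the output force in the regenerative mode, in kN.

F ≈ 63.0 kN

With equal pressure on both faces, forces on the annular region cancel; the net push is pressure × rod cross-section.
Rod cross-section A_rod = π/4 × (57.7 mm)² = 2615 mm^2
F = P × A_rod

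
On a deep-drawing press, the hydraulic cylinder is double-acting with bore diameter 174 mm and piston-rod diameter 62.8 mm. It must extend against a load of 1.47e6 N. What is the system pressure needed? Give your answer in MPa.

Cap-side area A_cap = π/4 × (174 mm)² = 23780 mm^2
P = F / A = 1.47e6 N / A

P ≈ 61.8 MPa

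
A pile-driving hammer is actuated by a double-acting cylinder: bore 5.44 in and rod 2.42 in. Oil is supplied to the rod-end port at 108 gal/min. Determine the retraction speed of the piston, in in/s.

v ≈ 22.3 in/s

Rod-side annular area A_ann = π/4 × (5.44² − 2.42²) = 18.64 in^2
Flow into the rod-end port fills the annular volume.
v = Q / A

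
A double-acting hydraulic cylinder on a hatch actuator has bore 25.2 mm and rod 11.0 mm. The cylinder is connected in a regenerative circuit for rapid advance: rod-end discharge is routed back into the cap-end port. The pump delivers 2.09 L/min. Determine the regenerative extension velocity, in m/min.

In regeneration the rod-end outflow joins the pump flow into the cap end, so the net volume the pump must supply per unit advance equals the rod cross-section area.
Rod cross-section A_rod = π/4 × (11.0 mm)² = 95.03 mm^2
v = Q_pump / A_rod

v ≈ 22.0 m/min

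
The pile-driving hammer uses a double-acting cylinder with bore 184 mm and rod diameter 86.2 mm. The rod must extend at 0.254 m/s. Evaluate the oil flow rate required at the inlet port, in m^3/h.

Cap-side area A_cap = π/4 × (184 mm)² = 26590 mm^2
Q = A × v

Q ≈ 24.3 m^3/h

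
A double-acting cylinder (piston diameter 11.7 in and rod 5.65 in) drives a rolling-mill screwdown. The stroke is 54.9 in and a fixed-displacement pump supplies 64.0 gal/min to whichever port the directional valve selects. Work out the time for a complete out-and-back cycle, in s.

Cap-side area A_cap = π/4 × (11.7 in)² = 107.5 in^2
Rod-side annular area A_ann = π/4 × (11.7² − 5.65²) = 82.44 in^2
t_ext = A_cap·L/Q = 23.95 s
t_ret = A_ann·L/Q = 18.37 s
t_cycle = t_ext + t_ret

t ≈ 42.3 s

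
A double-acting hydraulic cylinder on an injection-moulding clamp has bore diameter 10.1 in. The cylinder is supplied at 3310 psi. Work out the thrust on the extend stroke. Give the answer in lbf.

F ≈ 2.65e5 lbf

Cap-side area A_cap = π/4 × (10.1 in)² = 80.12 in^2
F = P × A_cap = 3310 psi × A_cap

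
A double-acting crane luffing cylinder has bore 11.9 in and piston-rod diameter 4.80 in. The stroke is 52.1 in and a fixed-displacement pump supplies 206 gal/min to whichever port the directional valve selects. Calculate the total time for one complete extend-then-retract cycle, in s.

t ≈ 13.4 s

Cap-side area A_cap = π/4 × (11.9 in)² = 111.2 in^2
Rod-side annular area A_ann = π/4 × (11.9² − 4.80²) = 93.12 in^2
t_ext = A_cap·L/Q = 7.306 s
t_ret = A_ann·L/Q = 6.118 s
t_cycle = t_ext + t_ret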